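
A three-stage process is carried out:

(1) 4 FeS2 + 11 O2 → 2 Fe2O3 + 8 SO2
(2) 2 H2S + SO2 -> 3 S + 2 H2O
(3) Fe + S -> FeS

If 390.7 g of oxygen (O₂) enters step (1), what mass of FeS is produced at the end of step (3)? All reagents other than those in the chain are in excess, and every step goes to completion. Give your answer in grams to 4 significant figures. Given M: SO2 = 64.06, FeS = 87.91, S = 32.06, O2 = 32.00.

2342 g

n(O2) = 390.7 / 32.00 = 12.209 mol.
Reaction (1): O2→SO2 ratio 11:8 ⇒ n(SO2) = 8.8795 mol.
Reaction (2): SO2→S ratio 1:3 ⇒ n(S) = 26.639 mol.
Reaction (3): S→FeS ratio 1:1 ⇒ n(FeS) = 26.639 mol.
Mass of FeS = 26.639 × 87.91 = 2341.8 g.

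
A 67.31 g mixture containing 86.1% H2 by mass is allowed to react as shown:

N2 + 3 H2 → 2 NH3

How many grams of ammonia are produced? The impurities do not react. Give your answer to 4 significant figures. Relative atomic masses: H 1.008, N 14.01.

Mass of pure H2 = 67.31 g × 0.861 = 57.954 g.
M(H2) = 2(1.008) = 2.016 g/mol.
M(NH3) = 14.01 + 3(1.008) = 17.034 g/mol.
n(H2) = 57.954 g / 2.016 g/mol = 28.747 mol.
From the equation the H2:NH3 mole ratio is 3:2, so n(NH3) = 28.747 × 2/3 = 19.165 mol.
Mass of NH3 = 19.165 mol × 17.034 g/mol = 326.45 g.

326.5 g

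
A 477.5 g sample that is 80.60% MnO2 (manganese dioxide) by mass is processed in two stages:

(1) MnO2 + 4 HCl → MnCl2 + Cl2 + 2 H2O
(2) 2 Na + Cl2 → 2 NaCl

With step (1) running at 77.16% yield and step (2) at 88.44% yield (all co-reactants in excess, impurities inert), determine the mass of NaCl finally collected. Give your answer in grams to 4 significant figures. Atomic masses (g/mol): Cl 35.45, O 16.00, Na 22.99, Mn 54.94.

Pure MnO2 = 477.5 × 0.8060 = 384.87 g.
M(MnO2) = 54.94 + 2(16.00) = 86.94 g/mol.
M(NaCl) = 22.99 + 35.45 = 58.44 g/mol.
n(MnO2) = 384.87 / 86.94 = 4.4268 mol.
Step 1 (MnO2:Cl2 = 1:1): theoretical n(Cl2) = 4.4268 mol; at 77.16% yield, n(Cl2) = 3.4157 mol.
Step 2 (Cl2:NaCl = 1:2): theoretical n(NaCl) = 6.8314 mol, so theoretical mass = 6.8314 × 58.44 = 399.23 g.
At 88.44% yield, actual mass of NaCl = 399.23 × 0.8844 = 353.08 g.

353.1 g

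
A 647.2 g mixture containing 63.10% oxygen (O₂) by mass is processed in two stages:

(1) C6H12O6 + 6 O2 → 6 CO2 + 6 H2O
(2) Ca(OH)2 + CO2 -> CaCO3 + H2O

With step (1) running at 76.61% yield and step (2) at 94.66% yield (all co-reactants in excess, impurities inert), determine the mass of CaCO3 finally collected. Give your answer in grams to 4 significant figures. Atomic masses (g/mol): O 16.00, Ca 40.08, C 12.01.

926.3 g

Pure O2 = 647.2 × 0.6310 = 408.38 g.
M(O2) = 2(16.00) = 32.00 g/mol.
M(CaCO3) = 40.08 + 12.01 + 3(16.00) = 100.09 g/mol.
n(O2) = 408.38 / 32.00 = 12.762 mol.
Step 1 (O2:CO2 = 6:6): theoretical n(CO2) = 12.762 mol; at 76.61% yield, n(CO2) = 9.7769 mol.
Step 2 (CO2:CaCO3 = 1:1): theoretical n(CaCO3) = 9.7769 mol, so theoretical mass = 9.7769 × 100.09 = 978.57 g.
At 94.66% yield, actual mass of CaCO3 = 978.57 × 0.9466 = 926.32 g.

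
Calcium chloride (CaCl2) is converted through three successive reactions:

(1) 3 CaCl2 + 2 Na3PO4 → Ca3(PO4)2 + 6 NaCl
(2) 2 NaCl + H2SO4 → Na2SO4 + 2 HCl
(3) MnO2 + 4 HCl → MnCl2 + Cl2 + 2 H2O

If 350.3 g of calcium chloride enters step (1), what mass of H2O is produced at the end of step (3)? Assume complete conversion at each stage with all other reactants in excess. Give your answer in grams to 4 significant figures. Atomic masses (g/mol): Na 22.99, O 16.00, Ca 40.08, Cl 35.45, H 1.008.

M(CaCl2) = 40.08 + 2(35.45) = 110.98 g/mol.
M(H2O) = 2(1.008) + 16.00 = 18.016 g/mol.
n(CaCl2) = 350.3 / 110.98 = 3.1564 mol.
Reaction (1): CaCl2→NaCl ratio 3:6 ⇒ n(NaCl) = 6.3128 mol.
Reaction (2): NaCl→HCl ratio 2:2 ⇒ n(HCl) = 6.3128 mol.
Reaction (3): HCl→H2O ratio 4:2 ⇒ n(H2O) = 3.1564 mol.
Mass of H2O = 3.1564 × 18.016 = 56.866 g.

56.87 g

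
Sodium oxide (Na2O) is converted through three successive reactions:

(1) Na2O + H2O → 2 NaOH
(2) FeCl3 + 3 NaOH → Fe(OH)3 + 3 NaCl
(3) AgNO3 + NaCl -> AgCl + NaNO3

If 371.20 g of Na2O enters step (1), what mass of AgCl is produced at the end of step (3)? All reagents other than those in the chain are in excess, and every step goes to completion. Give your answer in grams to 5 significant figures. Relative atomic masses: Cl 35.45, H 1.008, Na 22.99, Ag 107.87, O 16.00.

M(Na2O) = 2(22.99) + 16.00 = 61.98 g/mol.
M(AgCl) = 107.87 + 35.45 = 143.32 g/mol.
n(Na2O) = 371.20 / 61.98 = 5.98903 mol.
Reaction (1): Na2O→NaOH ratio 1:2 ⇒ n(NaOH) = 11.9781 mol.
Reaction (2): NaOH→NaCl ratio 3:3 ⇒ n(NaCl) = 11.9781 mol.
Reaction (3): NaCl→AgCl ratio 1:1 ⇒ n(AgCl) = 11.9781 mol.
Mass of AgCl = 11.9781 × 143.32 = 1716.70 g.

1716.7 g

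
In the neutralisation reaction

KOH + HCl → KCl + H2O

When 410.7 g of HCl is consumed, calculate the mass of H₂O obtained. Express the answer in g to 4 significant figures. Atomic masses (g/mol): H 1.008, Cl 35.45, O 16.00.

M(HCl) = 1.008 + 35.45 = 36.458 g/mol.
M(H2O) = 2(1.008) + 16.00 = 18.016 g/mol.
n(HCl) = 410.70 g / 36.458 g/mol = 11.265 mol.
From the equation the HCl:H2O mole ratio is 1:1, so n(H2O) = 11.265 × 1/1 = 11.265 mol.
Mass of H2O = 11.265 mol × 18.016 g/mol = 202.95 g.

203.0 g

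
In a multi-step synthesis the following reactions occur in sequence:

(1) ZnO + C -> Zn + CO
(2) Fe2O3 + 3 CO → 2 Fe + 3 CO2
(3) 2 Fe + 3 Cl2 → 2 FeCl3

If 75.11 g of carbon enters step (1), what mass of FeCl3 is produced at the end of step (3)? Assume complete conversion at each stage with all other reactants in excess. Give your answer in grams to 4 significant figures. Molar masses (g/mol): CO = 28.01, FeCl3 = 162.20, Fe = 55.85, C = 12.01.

676.3 g

n(C) = 75.11 / 12.01 = 6.2540 mol.
Reaction (1): C→CO ratio 1:1 ⇒ n(CO) = 6.2540 mol.
Reaction (2): CO→Fe ratio 3:2 ⇒ n(Fe) = 4.1693 mol.
Reaction (3): Fe→FeCl3 ratio 2:2 ⇒ n(FeCl3) = 4.1693 mol.
Mass of FeCl3 = 4.1693 × 162.20 = 676.26 g.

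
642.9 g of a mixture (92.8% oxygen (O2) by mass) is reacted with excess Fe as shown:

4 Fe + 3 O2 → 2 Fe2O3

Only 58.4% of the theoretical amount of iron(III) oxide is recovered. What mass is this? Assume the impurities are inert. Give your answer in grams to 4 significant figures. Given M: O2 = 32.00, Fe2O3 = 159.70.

Pure O2 available = 642.9 g × 0.928 = 596.61 g.
n(O2) = 596.61 g / 32.00 g/mol = 18.644 mol.
From the equation the O2:Fe2O3 mole ratio is 3:2, so n(Fe2O3) = 18.644 × 2/3 = 12.429 mol.
Mass of Fe2O3 = 12.429 mol × 159.70 g/mol = 1985.0 g.
Actual mass collected = 1985.0 g × 0.584 = 1159.2 g.

1159 g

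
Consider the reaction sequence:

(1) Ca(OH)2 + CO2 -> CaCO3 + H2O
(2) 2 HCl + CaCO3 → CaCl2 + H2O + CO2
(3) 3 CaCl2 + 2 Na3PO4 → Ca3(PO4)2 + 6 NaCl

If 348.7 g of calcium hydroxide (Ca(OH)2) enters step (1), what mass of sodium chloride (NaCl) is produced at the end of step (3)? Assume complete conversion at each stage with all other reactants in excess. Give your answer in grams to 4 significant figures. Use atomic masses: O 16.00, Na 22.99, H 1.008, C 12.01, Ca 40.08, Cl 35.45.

550.0 g

M(Ca(OH)2) = 40.08 + 2(16.00) + 2(1.008) = 74.096 g/mol.
M(NaCl) = 22.99 + 35.45 = 58.44 g/mol.
n(Ca(OH)2) = 348.7 / 74.096 = 4.7061 mol.
Reaction (1): Ca(OH)2→CaCO3 ratio 1:1 ⇒ n(CaCO3) = 4.7061 mol.
Reaction (2): CaCO3→CaCl2 ratio 1:1 ⇒ n(CaCl2) = 4.7061 mol.
Reaction (3): CaCl2→NaCl ratio 3:6 ⇒ n(NaCl) = 9.4121 mol.
Mass of NaCl = 9.4121 × 58.44 = 550.04 g.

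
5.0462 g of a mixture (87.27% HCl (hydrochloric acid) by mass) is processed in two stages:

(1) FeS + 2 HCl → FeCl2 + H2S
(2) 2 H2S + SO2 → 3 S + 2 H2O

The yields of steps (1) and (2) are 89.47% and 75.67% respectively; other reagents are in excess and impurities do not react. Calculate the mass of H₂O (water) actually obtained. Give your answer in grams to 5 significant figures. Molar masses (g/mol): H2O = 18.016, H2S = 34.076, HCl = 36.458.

Pure HCl = 5.0462 × 0.8727 = 4.40382 g.
n(HCl) = 4.40382 / 36.458 = 0.120792 mol.
Step 1 (HCl:H2S = 2:1): theoretical n(H2S) = 0.0603958 mol; at 89.47% yield, n(H2S) = 0.0540361 mol.
Step 2 (H2S:H2O = 2:2): theoretical n(H2O) = 0.0540361 mol, so theoretical mass = 0.0540361 × 18.016 = 0.973514 g.
At 75.67% yield, actual mass of H2O = 0.973514 × 0.7567 = 0.736658 g.

0.73666 g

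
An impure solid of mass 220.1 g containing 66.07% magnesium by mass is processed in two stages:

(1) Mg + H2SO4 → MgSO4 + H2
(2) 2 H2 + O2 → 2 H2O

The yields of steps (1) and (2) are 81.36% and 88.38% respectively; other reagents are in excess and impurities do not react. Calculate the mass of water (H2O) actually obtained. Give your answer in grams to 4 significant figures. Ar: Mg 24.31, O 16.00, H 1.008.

Pure Mg = 220.1 × 0.6607 = 145.42 g.
M(Mg) = 24.31 g/mol.
M(H2O) = 2(1.008) + 16.00 = 18.016 g/mol.
n(Mg) = 145.42 / 24.31 = 5.9819 mol.
Step 1 (Mg:H2 = 1:1): theoretical n(H2) = 5.9819 mol; at 81.36% yield, n(H2) = 4.8669 mol.
Step 2 (H2:H2O = 2:2): theoretical n(H2O) = 4.8669 mol, so theoretical mass = 4.8669 × 18.016 = 87.682 g.
At 88.38% yield, actual mass of H2O = 87.682 × 0.8838 = 77.493 g.

77.49 g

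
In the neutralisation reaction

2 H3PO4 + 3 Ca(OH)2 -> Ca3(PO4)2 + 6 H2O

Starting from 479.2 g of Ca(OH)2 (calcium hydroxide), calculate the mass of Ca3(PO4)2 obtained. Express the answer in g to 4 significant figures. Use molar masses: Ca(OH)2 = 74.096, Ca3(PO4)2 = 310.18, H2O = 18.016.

668.7 g

n(Ca(OH)2) = 479.20 g / 74.096 g/mol = 6.4673 mol.
From the equation the Ca(OH)2:Ca3(PO4)2 mole ratio is 3:1, so n(Ca3(PO4)2) = 6.4673 × 1/3 = 2.1558 mol.
Mass of Ca3(PO4)2 = 2.1558 mol × 310.18 g/mol = 668.67 g.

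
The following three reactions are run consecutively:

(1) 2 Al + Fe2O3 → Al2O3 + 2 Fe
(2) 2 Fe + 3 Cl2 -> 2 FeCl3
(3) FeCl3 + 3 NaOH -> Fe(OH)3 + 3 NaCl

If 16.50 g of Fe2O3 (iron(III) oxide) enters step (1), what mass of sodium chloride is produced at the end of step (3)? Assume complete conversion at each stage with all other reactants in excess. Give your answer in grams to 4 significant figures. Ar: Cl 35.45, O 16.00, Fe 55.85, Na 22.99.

36.23 g

M(Fe2O3) = 2(55.85) + 3(16.00) = 159.70 g/mol.
M(NaCl) = 22.99 + 35.45 = 58.44 g/mol.
n(Fe2O3) = 16.50 / 159.70 = 0.10332 mol.
Reaction (1): Fe2O3→Fe ratio 1:2 ⇒ n(Fe) = 0.20664 mol.
Reaction (2): Fe→FeCl3 ratio 2:2 ⇒ n(FeCl3) = 0.20664 mol.
Reaction (3): FeCl3→NaCl ratio 1:3 ⇒ n(NaCl) = 0.61991 mol.
Mass of NaCl = 0.61991 × 58.44 = 36.228 g.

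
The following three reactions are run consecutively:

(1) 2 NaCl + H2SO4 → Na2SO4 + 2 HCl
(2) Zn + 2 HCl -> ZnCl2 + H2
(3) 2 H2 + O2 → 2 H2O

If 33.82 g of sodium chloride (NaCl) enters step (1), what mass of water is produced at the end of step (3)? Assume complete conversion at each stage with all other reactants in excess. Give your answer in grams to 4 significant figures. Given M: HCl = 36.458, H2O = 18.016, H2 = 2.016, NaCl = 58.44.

n(NaCl) = 33.82 / 58.44 = 0.57871 mol.
Reaction (1): NaCl→HCl ratio 2:2 ⇒ n(HCl) = 0.57871 mol.
Reaction (2): HCl→H2 ratio 2:1 ⇒ n(H2) = 0.28936 mol.
Reaction (3): H2→H2O ratio 2:2 ⇒ n(H2O) = 0.28936 mol.
Mass of H2O = 0.28936 × 18.016 = 5.2130 g.

5.213 g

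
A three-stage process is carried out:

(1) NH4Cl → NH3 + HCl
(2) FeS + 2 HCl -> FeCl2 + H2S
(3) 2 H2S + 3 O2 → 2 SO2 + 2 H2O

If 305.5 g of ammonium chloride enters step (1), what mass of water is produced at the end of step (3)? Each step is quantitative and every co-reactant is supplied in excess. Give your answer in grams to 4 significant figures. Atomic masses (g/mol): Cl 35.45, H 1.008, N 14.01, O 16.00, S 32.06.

51.45 g

M(NH4Cl) = 14.01 + 4(1.008) + 35.45 = 53.492 g/mol.
M(H2O) = 2(1.008) + 16.00 = 18.016 g/mol.
n(NH4Cl) = 305.5 / 53.492 = 5.7111 mol.
Reaction (1): NH4Cl→HCl ratio 1:1 ⇒ n(HCl) = 5.7111 mol.
Reaction (2): HCl→H2S ratio 2:1 ⇒ n(H2S) = 2.8556 mol.
Reaction (3): H2S→H2O ratio 2:2 ⇒ n(H2O) = 2.8556 mol.
Mass of H2O = 2.8556 × 18.016 = 51.446 g.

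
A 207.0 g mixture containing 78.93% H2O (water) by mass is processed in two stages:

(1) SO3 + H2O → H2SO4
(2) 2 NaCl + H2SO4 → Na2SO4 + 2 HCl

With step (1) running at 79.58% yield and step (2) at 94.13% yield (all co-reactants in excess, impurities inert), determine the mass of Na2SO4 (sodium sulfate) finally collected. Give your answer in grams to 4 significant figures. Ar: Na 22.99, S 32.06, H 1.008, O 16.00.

Pure H2O = 207.0 × 0.7893 = 163.39 g.
M(H2O) = 2(1.008) + 16.00 = 18.016 g/mol.
M(Na2SO4) = 2(22.99) + 32.06 + 4(16.00) = 142.04 g/mol.
n(H2O) = 163.39 / 18.016 = 9.0689 mol.
Step 1 (H2O:H2SO4 = 1:1): theoretical n(H2SO4) = 9.0689 mol; at 79.58% yield, n(H2SO4) = 7.2170 mol.
Step 2 (H2SO4:Na2SO4 = 1:1): theoretical n(Na2SO4) = 7.2170 mol, so theoretical mass = 7.2170 × 142.04 = 1025.1 g.
At 94.13% yield, actual mass of Na2SO4 = 1025.1 × 0.9413 = 964.93 g.

964.9 g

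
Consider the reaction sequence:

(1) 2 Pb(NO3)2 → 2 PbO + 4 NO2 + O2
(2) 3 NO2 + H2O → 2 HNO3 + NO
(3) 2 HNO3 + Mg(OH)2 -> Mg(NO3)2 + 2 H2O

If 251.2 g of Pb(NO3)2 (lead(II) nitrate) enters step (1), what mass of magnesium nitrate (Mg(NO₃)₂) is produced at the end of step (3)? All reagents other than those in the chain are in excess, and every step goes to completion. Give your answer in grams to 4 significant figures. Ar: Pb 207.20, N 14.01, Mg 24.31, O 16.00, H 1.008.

75.00 g

M(Pb(NO3)2) = 207.20 + 2(14.01) + 6(16.00) = 331.22 g/mol.
M(Mg(NO3)2) = 24.31 + 2(14.01) + 6(16.00) = 148.33 g/mol.
n(Pb(NO3)2) = 251.2 / 331.22 = 0.75841 mol.
Reaction (1): Pb(NO3)2→NO2 ratio 2:4 ⇒ n(NO2) = 1.5168 mol.
Reaction (2): NO2→HNO3 ratio 3:2 ⇒ n(HNO3) = 1.0112 mol.
Reaction (3): HNO3→Mg(NO3)2 ratio 2:1 ⇒ n(Mg(NO3)2) = 0.50561 mol.
Mass of Mg(NO3)2 = 0.50561 × 148.33 = 74.996 g.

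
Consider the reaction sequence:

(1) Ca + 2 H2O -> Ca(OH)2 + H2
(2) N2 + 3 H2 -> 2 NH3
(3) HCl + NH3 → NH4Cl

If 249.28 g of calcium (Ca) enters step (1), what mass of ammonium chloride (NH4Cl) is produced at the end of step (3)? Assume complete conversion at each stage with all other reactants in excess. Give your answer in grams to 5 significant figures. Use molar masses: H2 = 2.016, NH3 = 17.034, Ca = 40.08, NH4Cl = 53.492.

n(Ca) = 249.28 / 40.08 = 6.21956 mol.
Reaction (1): Ca→H2 ratio 1:1 ⇒ n(H2) = 6.21956 mol.
Reaction (2): H2→NH3 ratio 3:2 ⇒ n(NH3) = 4.14637 mol.
Reaction (3): NH3→NH4Cl ratio 1:1 ⇒ n(NH4Cl) = 4.14637 mol.
Mass of NH4Cl = 4.14637 × 53.492 = 221.798 g.

221.80 g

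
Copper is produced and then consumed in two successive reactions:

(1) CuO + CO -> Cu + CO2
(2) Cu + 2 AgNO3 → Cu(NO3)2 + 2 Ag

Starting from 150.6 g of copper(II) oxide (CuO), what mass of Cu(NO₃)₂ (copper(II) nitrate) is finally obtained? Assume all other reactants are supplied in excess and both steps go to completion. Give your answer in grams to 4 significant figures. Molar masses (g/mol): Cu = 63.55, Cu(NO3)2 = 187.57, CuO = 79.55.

n(CuO) = 150.60 / 79.55 = 1.8931 mol.
Step 1 gives a 1:1 ratio of CuO to Cu, so n(Cu) = 1.8931 mol.
In step 2 the Cu:Cu(NO3)2 ratio is 1:1, so n(Cu(NO3)2) = 1.8931 mol.
Mass of Cu(NO3)2 = 1.8931 × 187.57 = 355.10 g.

355.1 g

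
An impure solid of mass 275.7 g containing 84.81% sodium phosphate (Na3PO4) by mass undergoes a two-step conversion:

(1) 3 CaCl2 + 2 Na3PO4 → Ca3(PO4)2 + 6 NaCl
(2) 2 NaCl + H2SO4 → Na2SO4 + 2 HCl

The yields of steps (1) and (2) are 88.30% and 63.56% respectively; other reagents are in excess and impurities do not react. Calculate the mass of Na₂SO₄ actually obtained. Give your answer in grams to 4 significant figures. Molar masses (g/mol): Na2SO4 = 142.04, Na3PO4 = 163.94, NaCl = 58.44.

Pure Na3PO4 = 275.7 × 0.8481 = 233.82 g.
n(Na3PO4) = 233.82 / 163.94 = 1.4263 mol.
Step 1 (Na3PO4:NaCl = 2:6): theoretical n(NaCl) = 4.2788 mol; at 88.30% yield, n(NaCl) = 3.7782 mol.
Step 2 (NaCl:Na2SO4 = 2:1): theoretical n(Na2SO4) = 1.8891 mol, so theoretical mass = 1.8891 × 142.04 = 268.33 g.
At 63.56% yield, actual mass of Na2SO4 = 268.33 × 0.6356 = 170.55 g.

170.5 g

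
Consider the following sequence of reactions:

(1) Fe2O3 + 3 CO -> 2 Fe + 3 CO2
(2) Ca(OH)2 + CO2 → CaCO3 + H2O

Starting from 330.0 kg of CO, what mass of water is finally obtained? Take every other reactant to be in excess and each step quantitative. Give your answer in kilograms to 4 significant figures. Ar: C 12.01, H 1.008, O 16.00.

M(CO) = 12.01 + 16.00 = 28.01 g/mol.
M(H2O) = 2(1.008) + 16.00 = 18.016 g/mol.
330.0 kg = 330000 g.
n(CO) = 330000 / 28.01 = 11782 mol.
Step 1 gives a 3:3 ratio of CO to CO2, so n(CO2) = 11782 mol.
In step 2 the CO2:H2O ratio is 1:1, so n(H2O) = 11782 mol.
Mass of H2O = 11782 × 18.016 = 212260 g = 212.3 kg.

212.3 kg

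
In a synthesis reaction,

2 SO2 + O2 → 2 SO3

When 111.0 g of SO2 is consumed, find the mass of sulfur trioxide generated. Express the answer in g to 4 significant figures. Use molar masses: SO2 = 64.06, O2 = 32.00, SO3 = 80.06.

138.7 g

n(SO2) = 111.00 g / 64.06 g/mol = 1.7328 mol.
From the equation the SO2:SO3 mole ratio is 2:2, so n(SO3) = 1.7328 × 2/2 = 1.7328 mol.
Mass of SO3 = 1.7328 mol × 80.06 g/mol = 138.72 g.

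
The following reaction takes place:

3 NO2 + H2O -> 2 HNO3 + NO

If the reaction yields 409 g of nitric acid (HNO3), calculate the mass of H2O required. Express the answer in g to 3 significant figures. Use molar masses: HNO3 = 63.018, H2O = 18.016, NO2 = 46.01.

58.5 g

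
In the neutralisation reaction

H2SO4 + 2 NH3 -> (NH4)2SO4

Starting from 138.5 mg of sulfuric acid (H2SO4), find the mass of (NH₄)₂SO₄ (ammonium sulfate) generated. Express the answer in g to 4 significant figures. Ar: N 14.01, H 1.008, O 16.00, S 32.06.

M(H2SO4) = 2(1.008) + 32.06 + 4(16.00) = 98.076 g/mol.
M((NH4)2SO4) = 2(14.01) + 8(1.008) + 32.06 + 4(16.00) = 132.144 g/mol.
Convert: 138.5 mg = 0.13850 g.
n(H2SO4) = 0.13850 g / 98.076 g/mol = 0.0014122 mol.
From the equation the H2SO4:(NH4)2SO4 mole ratio is 1:1, so n((NH4)2SO4) = 0.0014122 × 1/1 = 0.0014122 mol.
Mass of (NH4)2SO4 = 0.0014122 mol × 132.144 g/mol = 0.18661 g.

0.1866 g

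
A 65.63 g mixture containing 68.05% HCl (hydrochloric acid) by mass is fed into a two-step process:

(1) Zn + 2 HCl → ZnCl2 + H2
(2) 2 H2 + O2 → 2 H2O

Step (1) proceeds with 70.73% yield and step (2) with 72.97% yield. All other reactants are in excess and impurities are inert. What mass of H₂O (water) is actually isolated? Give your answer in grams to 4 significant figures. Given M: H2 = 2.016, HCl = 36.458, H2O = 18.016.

Pure HCl = 65.63 × 0.6805 = 44.661 g.
n(HCl) = 44.661 / 36.458 = 1.2250 mol.
Step 1 (HCl:H2 = 2:1): theoretical n(H2) = 0.61250 mol; at 70.73% yield, n(H2) = 0.43322 mol.
Step 2 (H2:H2O = 2:2): theoretical n(H2O) = 0.43322 mol, so theoretical mass = 0.43322 × 18.016 = 7.8049 g.
At 72.97% yield, actual mass of H2O = 7.8049 × 0.7297 = 5.6953 g.

5.695 g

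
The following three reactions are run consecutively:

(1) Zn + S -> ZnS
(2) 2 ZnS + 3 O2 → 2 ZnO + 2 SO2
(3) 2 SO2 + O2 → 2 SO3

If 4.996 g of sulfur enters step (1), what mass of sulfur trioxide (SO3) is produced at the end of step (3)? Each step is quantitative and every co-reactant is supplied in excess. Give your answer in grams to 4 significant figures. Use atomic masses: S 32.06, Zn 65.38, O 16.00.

M(S) = 32.06 g/mol.
M(SO3) = 32.06 + 3(16.00) = 80.06 g/mol.
n(S) = 4.996 / 32.06 = 0.15583 mol.
Reaction (1): S→ZnS ratio 1:1 ⇒ n(ZnS) = 0.15583 mol.
Reaction (2): ZnS→SO2 ratio 2:2 ⇒ n(SO2) = 0.15583 mol.
Reaction (3): SO2→SO3 ratio 2:2 ⇒ n(SO3) = 0.15583 mol.
Mass of SO3 = 0.15583 × 80.06 = 12.476 g.

12.48 g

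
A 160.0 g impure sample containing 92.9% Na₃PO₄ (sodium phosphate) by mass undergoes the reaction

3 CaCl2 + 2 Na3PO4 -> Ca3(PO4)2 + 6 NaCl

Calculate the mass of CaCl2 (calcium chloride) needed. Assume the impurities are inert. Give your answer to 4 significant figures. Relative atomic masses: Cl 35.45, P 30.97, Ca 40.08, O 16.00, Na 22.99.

150.9 g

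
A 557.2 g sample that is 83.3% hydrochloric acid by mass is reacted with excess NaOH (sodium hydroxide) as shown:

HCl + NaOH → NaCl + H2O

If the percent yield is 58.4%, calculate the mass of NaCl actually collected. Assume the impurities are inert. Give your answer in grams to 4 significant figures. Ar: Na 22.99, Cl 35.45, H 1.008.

434.5 g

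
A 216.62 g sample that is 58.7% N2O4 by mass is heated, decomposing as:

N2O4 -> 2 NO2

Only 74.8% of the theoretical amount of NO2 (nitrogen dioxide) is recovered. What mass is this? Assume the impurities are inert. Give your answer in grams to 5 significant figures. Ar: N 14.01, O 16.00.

Pure N2O4 available = 216.62 g × 0.587 = 127.156 g.
M(N2O4) = 2(14.01) + 4(16.00) = 92.02 g/mol.
M(NO2) = 14.01 + 2(16.00) = 46.01 g/mol.
n(N2O4) = 127.156 g / 92.02 g/mol = 1.38183 mol.
From the equation the N2O4:NO2 mole ratio is 1:2, so n(NO2) = 1.38183 × 2/1 = 2.76366 mol.
Mass of NO2 = 2.76366 mol × 46.01 g/mol = 127.156 g.
Actual mass collected = 127.156 g × 0.748 = 95.1126 g.

95.113 g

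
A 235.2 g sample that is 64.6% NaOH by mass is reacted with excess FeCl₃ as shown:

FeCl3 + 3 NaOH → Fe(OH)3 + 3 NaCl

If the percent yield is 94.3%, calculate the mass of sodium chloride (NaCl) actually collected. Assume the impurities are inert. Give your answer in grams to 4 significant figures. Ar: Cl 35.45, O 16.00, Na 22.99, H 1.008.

209.3 g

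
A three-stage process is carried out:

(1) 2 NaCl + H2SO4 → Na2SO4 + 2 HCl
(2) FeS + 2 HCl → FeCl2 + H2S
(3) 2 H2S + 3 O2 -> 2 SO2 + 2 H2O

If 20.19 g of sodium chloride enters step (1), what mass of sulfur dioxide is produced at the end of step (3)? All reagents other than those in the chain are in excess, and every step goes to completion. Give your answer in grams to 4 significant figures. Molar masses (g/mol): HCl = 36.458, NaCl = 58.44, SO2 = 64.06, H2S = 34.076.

n(NaCl) = 20.19 / 58.44 = 0.34548 mol.
Reaction (1): NaCl→HCl ratio 2:2 ⇒ n(HCl) = 0.34548 mol.
Reaction (2): HCl→H2S ratio 2:1 ⇒ n(H2S) = 0.17274 mol.
Reaction (3): H2S→SO2 ratio 2:2 ⇒ n(SO2) = 0.17274 mol.
Mass of SO2 = 0.17274 × 64.06 = 11.066 g.

11.07 g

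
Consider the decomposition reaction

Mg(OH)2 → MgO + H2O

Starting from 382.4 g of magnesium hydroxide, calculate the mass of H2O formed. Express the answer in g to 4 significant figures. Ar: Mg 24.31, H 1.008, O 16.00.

M(Mg(OH)2) = 24.31 + 2(16.00) + 2(1.008) = 58.326 g/mol.
M(H2O) = 2(1.008) + 16.00 = 18.016 g/mol.
n(Mg(OH)2) = 382.40 g / 58.326 g/mol = 6.5563 mol.
From the equation the Mg(OH)2:H2O mole ratio is 1:1, so n(H2O) = 6.5563 × 1/1 = 6.5563 mol.
Mass of H2O = 6.5563 mol × 18.016 g/mol = 118.12 g.

118.1 g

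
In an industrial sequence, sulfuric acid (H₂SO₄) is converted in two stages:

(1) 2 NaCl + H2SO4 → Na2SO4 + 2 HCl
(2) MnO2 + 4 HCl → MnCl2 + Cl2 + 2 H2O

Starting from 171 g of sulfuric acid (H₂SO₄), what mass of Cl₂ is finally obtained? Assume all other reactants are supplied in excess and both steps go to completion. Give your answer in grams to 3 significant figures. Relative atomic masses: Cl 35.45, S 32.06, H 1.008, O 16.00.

61.8 g

M(H2SO4) = 2(1.008) + 32.06 + 4(16.00) = 98.076 g/mol.
M(Cl2) = 2(35.45) = 70.90 g/mol.
n(H2SO4) = 171.0 / 98.076 = 1.744 mol.
Step 1 gives a 1:2 ratio of H2SO4 to HCl, so n(HCl) = 3.487 mol.
In step 2 the HCl:Cl2 ratio is 4:1, so n(Cl2) = 0.8718 mol.
Mass of Cl2 = 0.8718 × 70.90 = 61.81 g.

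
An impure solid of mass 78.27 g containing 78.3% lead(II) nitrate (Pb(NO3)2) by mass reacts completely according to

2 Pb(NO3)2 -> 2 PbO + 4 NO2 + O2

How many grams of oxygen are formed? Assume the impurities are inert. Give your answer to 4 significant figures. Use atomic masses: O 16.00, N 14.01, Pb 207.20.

2.960 g

Mass of pure Pb(NO3)2 = 78.27 g × 0.783 = 61.285 g.
M(Pb(NO3)2) = 207.20 + 2(14.01) + 6(16.00) = 331.22 g/mol.
M(O2) = 2(16.00) = 32.00 g/mol.
n(Pb(NO3)2) = 61.285 g / 331.22 g/mol = 0.18503 mol.
From the equation the Pb(NO3)2:O2 mole ratio is 2:1, so n(O2) = 0.18503 × 1/2 = 0.092515 mol.
Mass of O2 = 0.092515 mol × 32.00 g/mol = 2.9605 g.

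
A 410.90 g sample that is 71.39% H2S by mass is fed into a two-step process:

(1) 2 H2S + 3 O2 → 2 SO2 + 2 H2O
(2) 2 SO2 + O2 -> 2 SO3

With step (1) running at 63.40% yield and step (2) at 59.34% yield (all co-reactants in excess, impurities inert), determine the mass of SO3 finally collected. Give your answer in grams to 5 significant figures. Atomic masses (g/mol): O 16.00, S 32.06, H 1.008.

259.28 g

Pure H2S = 410.90 × 0.7139 = 293.342 g.
M(H2S) = 2(1.008) + 32.06 = 34.076 g/mol.
M(SO3) = 32.06 + 3(16.00) = 80.06 g/mol.
n(H2S) = 293.342 / 34.076 = 8.60845 mol.
Step 1 (H2S:SO2 = 2:2): theoretical n(SO2) = 8.60845 mol; at 63.40% yield, n(SO2) = 5.45776 mol.
Step 2 (SO2:SO3 = 2:2): theoretical n(SO3) = 5.45776 mol, so theoretical mass = 5.45776 × 80.06 = 436.948 g.
At 59.34% yield, actual mass of SO3 = 436.948 × 0.5934 = 259.285 g.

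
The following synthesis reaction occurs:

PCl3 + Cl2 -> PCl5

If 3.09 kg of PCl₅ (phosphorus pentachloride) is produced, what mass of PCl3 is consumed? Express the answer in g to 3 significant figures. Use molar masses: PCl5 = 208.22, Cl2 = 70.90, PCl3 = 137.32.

Convert: 3.09 kg = 3090 g.
n(PCl5) = 3090 g / 208.22 g/mol = 14.84 mol.
From the equation the PCl5:PCl3 mole ratio is 1:1, so n(PCl3) = 14.84 × 1/1 = 14.84 mol.
Mass of PCl3 = 14.84 mol × 137.32 g/mol = 2038 g.

2040 g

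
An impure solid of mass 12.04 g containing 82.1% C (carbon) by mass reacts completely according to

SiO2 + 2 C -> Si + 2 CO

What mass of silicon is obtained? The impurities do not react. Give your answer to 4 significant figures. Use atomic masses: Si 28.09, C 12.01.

Mass of pure C = 12.04 g × 0.821 = 9.8848 g.
M(C) = 12.01 g/mol.
M(Si) = 28.09 g/mol.
n(C) = 9.8848 g / 12.01 g/mol = 0.82305 mol.
From the equation the C:Si mole ratio is 2:1, so n(Si) = 0.82305 × 1/2 = 0.41153 mol.
Mass of Si = 0.41153 mol × 28.09 g/mol = 11.560 g.

11.56 g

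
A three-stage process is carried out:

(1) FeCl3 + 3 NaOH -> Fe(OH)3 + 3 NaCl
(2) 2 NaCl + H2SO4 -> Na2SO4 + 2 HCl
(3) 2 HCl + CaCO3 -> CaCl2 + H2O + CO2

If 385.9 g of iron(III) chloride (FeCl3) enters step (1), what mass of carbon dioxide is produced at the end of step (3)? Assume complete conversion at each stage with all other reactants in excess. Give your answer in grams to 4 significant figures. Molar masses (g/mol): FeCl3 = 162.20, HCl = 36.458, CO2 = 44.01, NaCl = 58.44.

157.1 g

n(FeCl3) = 385.9 / 162.20 = 2.3792 mol.
Reaction (1): FeCl3→NaCl ratio 1:3 ⇒ n(NaCl) = 7.1375 mol.
Reaction (2): NaCl→HCl ratio 2:2 ⇒ n(HCl) = 7.1375 mol.
Reaction (3): HCl→CO2 ratio 2:1 ⇒ n(CO2) = 3.5687 mol.
Mass of CO2 = 3.5687 × 44.01 = 157.06 g.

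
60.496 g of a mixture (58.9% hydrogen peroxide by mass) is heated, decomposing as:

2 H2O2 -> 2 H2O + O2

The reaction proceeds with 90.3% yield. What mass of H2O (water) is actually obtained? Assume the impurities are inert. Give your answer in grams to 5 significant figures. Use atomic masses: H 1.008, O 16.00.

17.041 g

Pure H2O2 available = 60.496 g × 0.589 = 35.6321 g.
M(H2O2) = 2(1.008) + 2(16.00) = 34.016 g/mol.
M(H2O) = 2(1.008) + 16.00 = 18.016 g/mol.
n(H2O2) = 35.6321 g / 34.016 g/mol = 1.04751 mol.
From the equation the H2O2:H2O mole ratio is 2:2, so n(H2O) = 1.04751 × 2/2 = 1.04751 mol.
Mass of H2O = 1.04751 mol × 18.016 g/mol = 18.8720 g.
Actual mass collected = 18.8720 g × 0.903 = 17.0414 g.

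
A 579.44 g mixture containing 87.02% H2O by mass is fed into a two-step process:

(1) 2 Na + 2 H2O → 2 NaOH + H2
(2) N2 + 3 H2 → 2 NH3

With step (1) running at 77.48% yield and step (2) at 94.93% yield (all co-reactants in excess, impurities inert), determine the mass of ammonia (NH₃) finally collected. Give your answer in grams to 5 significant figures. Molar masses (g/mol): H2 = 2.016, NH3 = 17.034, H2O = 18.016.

116.88 g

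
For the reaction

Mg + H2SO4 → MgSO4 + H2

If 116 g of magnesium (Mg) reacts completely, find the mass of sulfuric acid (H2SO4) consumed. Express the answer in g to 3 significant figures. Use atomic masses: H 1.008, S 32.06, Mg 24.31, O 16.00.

468 g

M(Mg) = 24.31 g/mol.
M(H2SO4) = 2(1.008) + 32.06 + 4(16.00) = 98.076 g/mol.
n(Mg) = 116.0 g / 24.31 g/mol = 4.772 mol.
From the equation the Mg:H2SO4 mole ratio is 1:1, so n(H2SO4) = 4.772 × 1/1 = 4.772 mol.
Mass of H2SO4 = 4.772 mol × 98.076 g/mol = 468.0 g.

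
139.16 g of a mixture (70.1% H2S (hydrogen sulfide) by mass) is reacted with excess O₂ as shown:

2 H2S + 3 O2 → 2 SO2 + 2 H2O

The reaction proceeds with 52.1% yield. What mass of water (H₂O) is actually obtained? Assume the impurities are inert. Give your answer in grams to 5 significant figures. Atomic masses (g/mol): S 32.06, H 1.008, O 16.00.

26.871 g

Pure H2S available = 139.16 g × 0.701 = 97.5512 g.
M(H2S) = 2(1.008) + 32.06 = 34.076 g/mol.
M(H2O) = 2(1.008) + 16.00 = 18.016 g/mol.
n(H2S) = 97.5512 g / 34.076 g/mol = 2.86275 mol.
From the equation the H2S:H2O mole ratio is 2:2, so n(H2O) = 2.86275 × 2/2 = 2.86275 mol.
Mass of H2O = 2.86275 mol × 18.016 g/mol = 51.5754 g.
Actual mass collected = 51.5754 g × 0.521 = 26.8708 g.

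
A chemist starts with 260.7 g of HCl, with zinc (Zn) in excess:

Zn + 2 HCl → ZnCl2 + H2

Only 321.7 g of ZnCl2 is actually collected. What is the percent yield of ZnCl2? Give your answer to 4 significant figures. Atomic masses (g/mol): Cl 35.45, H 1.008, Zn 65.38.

66.02 %

M(HCl) = 1.008 + 35.45 = 36.458 g/mol.
M(ZnCl2) = 65.38 + 2(35.45) = 136.28 g/mol.
n(HCl) = 260.70 g / 36.458 g/mol = 7.1507 mol.
From the equation the HCl:ZnCl2 mole ratio is 2:1, so n(ZnCl2) = 7.1507 × 1/2 = 3.5753 mol.
Mass of ZnCl2 = 3.5753 mol × 136.28 g/mol = 487.25 g.
This is the theoretical yield. Percent yield = 321.7 g / 487.25 g × 100% = 66.024%.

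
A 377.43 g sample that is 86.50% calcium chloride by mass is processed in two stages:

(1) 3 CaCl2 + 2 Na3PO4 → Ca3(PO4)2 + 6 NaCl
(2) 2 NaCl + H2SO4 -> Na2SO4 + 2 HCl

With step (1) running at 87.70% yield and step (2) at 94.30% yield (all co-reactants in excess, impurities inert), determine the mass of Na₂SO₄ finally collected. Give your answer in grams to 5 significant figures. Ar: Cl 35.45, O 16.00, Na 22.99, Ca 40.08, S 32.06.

Pure CaCl2 = 377.43 × 0.8650 = 326.477 g.
M(CaCl2) = 40.08 + 2(35.45) = 110.98 g/mol.
M(Na2SO4) = 2(22.99) + 32.06 + 4(16.00) = 142.04 g/mol.
n(CaCl2) = 326.477 / 110.98 = 2.94176 mol.
Step 1 (CaCl2:NaCl = 3:6): theoretical n(NaCl) = 5.88353 mol; at 87.70% yield, n(NaCl) = 5.15985 mol.
Step 2 (NaCl:Na2SO4 = 2:1): theoretical n(Na2SO4) = 2.57993 mol, so theoretical mass = 2.57993 × 142.04 = 366.453 g.
At 94.30% yield, actual mass of Na2SO4 = 366.453 × 0.9430 = 345.565 g.

345.57 g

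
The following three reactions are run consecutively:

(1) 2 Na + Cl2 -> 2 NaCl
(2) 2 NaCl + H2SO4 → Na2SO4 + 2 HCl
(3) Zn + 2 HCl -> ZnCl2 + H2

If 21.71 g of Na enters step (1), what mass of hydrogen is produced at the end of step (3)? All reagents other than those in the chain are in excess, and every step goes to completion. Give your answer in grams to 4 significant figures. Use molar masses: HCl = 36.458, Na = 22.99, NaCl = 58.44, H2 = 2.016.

0.9519 g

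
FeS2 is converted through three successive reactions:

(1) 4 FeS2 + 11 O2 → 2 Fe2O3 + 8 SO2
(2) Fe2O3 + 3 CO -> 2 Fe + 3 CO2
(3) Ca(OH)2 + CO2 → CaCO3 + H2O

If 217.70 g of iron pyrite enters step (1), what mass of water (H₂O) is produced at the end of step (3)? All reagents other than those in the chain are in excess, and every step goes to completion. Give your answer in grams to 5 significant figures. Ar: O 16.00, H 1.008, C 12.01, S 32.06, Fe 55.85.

49.038 g

M(FeS2) = 55.85 + 2(32.06) = 119.97 g/mol.
M(H2O) = 2(1.008) + 16.00 = 18.016 g/mol.
n(FeS2) = 217.70 / 119.97 = 1.81462 mol.
Reaction (1): FeS2→Fe2O3 ratio 4:2 ⇒ n(Fe2O3) = 0.907310 mol.
Reaction (2): Fe2O3→CO2 ratio 1:3 ⇒ n(CO2) = 2.72193 mol.
Reaction (3): CO2→H2O ratio 1:1 ⇒ n(H2O) = 2.72193 mol.
Mass of H2O = 2.72193 × 18.016 = 49.0383 g.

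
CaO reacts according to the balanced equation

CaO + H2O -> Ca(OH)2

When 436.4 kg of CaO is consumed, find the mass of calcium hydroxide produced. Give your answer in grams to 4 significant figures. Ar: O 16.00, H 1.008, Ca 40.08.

576600 g

M(CaO) = 40.08 + 16.00 = 56.08 g/mol.
M(Ca(OH)2) = 40.08 + 2(16.00) + 2(1.008) = 74.096 g/mol.
Convert: 436.4 kg = 436400 g.
n(CaO) = 436400 g / 56.08 g/mol = 7781.7 mol.
From the equation the CaO:Ca(OH)2 mole ratio is 1:1, so n(Ca(OH)2) = 7781.7 × 1/1 = 7781.7 mol.
Mass of Ca(OH)2 = 7781.7 mol × 74.096 g/mol = 576600 g.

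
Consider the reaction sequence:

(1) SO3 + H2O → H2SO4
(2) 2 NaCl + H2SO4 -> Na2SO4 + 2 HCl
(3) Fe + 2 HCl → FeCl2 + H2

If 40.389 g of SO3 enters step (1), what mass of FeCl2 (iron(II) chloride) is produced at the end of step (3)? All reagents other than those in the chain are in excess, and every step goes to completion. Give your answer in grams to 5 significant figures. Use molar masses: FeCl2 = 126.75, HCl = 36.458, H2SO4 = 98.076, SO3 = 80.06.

63.943 g

n(SO3) = 40.389 / 80.06 = 0.504484 mol.
Reaction (1): SO3→H2SO4 ratio 1:1 ⇒ n(H2SO4) = 0.504484 mol.
Reaction (2): H2SO4→HCl ratio 1:2 ⇒ n(HCl) = 1.00897 mol.
Reaction (3): HCl→FeCl2 ratio 2:1 ⇒ n(FeCl2) = 0.504484 mol.
Mass of FeCl2 = 0.504484 × 126.75 = 63.9434 g.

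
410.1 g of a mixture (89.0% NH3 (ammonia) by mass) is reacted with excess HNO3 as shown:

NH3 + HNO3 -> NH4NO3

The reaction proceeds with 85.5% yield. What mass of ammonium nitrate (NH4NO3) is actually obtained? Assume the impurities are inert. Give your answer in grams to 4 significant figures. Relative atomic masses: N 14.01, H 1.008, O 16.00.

Pure NH3 available = 410.1 g × 0.890 = 364.99 g.
M(NH3) = 14.01 + 3(1.008) = 17.034 g/mol.
M(NH4NO3) = 2(14.01) + 4(1.008) + 3(16.00) = 80.052 g/mol.
n(NH3) = 364.99 g / 17.034 g/mol = 21.427 mol.
From the equation the NH3:NH4NO3 mole ratio is 1:1, so n(NH4NO3) = 21.427 × 1/1 = 21.427 mol.
Mass of NH4NO3 = 21.427 mol × 80.052 g/mol = 1715.3 g.
Actual mass collected = 1715.3 g × 0.855 = 1466.6 g.

1467 g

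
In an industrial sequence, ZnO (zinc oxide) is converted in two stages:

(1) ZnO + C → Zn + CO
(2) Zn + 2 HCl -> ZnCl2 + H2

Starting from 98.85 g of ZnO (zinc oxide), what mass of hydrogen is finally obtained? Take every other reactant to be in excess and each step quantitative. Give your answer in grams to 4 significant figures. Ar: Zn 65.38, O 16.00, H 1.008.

2.449 g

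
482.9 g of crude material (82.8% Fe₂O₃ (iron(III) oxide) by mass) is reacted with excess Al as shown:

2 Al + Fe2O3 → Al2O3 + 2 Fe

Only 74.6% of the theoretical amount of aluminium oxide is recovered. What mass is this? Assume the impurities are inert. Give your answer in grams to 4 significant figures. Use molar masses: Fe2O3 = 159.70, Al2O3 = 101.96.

190.4 g

Pure Fe2O3 available = 482.9 g × 0.828 = 399.84 g.
n(Fe2O3) = 399.84 g / 159.70 g/mol = 2.5037 mol.
From the equation the Fe2O3:Al2O3 mole ratio is 1:1, so n(Al2O3) = 2.5037 × 1/1 = 2.5037 mol.
Mass of Al2O3 = 2.5037 mol × 101.96 g/mol = 255.28 g.
Actual mass collected = 255.28 g × 0.746 = 190.44 g.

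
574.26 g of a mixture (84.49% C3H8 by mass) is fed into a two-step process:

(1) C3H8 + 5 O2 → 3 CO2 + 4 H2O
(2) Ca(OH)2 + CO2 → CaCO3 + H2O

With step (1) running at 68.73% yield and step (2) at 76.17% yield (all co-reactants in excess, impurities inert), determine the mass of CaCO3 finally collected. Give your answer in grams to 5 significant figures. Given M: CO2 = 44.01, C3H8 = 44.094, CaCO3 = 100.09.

1729.7 g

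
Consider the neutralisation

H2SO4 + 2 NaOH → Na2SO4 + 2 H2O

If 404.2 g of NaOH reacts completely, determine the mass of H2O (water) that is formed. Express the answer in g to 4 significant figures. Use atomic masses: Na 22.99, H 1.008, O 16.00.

182.1 g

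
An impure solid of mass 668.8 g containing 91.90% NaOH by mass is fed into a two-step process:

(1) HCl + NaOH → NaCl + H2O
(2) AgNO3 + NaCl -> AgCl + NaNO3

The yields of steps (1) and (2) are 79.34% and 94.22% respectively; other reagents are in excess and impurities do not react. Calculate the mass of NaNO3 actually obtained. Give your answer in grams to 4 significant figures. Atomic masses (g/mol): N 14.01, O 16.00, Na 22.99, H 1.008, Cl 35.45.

Pure NaOH = 668.8 × 0.9190 = 614.63 g.
M(NaOH) = 22.99 + 16.00 + 1.008 = 39.998 g/mol.
M(NaNO3) = 22.99 + 14.01 + 3(16.00) = 85.00 g/mol.
n(NaOH) = 614.63 / 39.998 = 15.366 mol.
Step 1 (NaOH:NaCl = 1:1): theoretical n(NaCl) = 15.366 mol; at 79.34% yield, n(NaCl) = 12.192 mol.
Step 2 (NaCl:NaNO3 = 1:1): theoretical n(NaNO3) = 12.192 mol, so theoretical mass = 12.192 × 85.00 = 1036.3 g.
At 94.22% yield, actual mass of NaNO3 = 1036.3 × 0.9422 = 976.40 g.

976.4 g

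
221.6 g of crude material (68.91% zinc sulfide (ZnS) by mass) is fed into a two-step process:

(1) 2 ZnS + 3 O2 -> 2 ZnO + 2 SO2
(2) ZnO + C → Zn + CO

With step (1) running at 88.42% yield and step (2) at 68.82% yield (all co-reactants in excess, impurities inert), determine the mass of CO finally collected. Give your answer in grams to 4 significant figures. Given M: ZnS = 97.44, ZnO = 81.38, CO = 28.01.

Pure ZnS = 221.6 × 0.6891 = 152.70 g.
n(ZnS) = 152.70 / 97.44 = 1.5672 mol.
Step 1 (ZnS:ZnO = 2:2): theoretical n(ZnO) = 1.5672 mol; at 88.42% yield, n(ZnO) = 1.3857 mol.
Step 2 (ZnO:CO = 1:1): theoretical n(CO) = 1.3857 mol, so theoretical mass = 1.3857 × 28.01 = 38.813 g.
At 68.82% yield, actual mass of CO = 38.813 × 0.6882 = 26.711 g.

26.71 g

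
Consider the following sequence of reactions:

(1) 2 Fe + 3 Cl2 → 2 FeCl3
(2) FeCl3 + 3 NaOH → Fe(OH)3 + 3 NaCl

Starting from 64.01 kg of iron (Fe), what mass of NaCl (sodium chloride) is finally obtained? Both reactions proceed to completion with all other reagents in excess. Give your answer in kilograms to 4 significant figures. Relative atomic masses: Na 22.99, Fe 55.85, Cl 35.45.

200.9 kg

M(Fe) = 55.85 g/mol.
M(NaCl) = 22.99 + 35.45 = 58.44 g/mol.
64.01 kg = 64010 g.
n(Fe) = 64010 / 55.85 = 1146.1 mol.
Step 1 gives a 2:2 ratio of Fe to FeCl3, so n(FeCl3) = 1146.1 mol.
In step 2 the FeCl3:NaCl ratio is 1:3, so n(NaCl) = 3438.3 mol.
Mass of NaCl = 3438.3 × 58.44 = 200940 g = 200.9 kg.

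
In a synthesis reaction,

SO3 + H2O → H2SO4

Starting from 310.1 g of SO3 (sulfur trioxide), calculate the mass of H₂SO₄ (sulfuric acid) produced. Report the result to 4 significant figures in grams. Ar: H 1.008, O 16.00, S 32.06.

379.9 g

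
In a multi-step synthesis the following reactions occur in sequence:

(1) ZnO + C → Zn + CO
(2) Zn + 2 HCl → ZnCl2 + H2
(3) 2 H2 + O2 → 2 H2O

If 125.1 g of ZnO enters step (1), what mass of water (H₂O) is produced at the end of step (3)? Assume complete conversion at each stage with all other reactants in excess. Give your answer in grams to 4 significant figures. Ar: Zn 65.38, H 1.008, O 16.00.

M(ZnO) = 65.38 + 16.00 = 81.38 g/mol.
M(H2O) = 2(1.008) + 16.00 = 18.016 g/mol.
n(ZnO) = 125.1 / 81.38 = 1.5372 mol.
Reaction (1): ZnO→Zn ratio 1:1 ⇒ n(Zn) = 1.5372 mol.
Reaction (2): Zn→H2 ratio 1:1 ⇒ n(H2) = 1.5372 mol.
Reaction (3): H2→H2O ratio 2:2 ⇒ n(H2O) = 1.5372 mol.
Mass of H2O = 1.5372 × 18.016 = 27.695 g.

27.69 g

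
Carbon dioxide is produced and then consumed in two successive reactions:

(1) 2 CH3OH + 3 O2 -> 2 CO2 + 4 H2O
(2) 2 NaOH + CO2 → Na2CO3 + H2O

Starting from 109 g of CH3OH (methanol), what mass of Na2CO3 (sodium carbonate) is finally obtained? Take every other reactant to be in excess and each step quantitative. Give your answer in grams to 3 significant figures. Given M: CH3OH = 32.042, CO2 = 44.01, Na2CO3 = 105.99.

n(CH3OH) = 109.0 / 32.042 = 3.402 mol.
Step 1 gives a 2:2 ratio of CH3OH to CO2, so n(CO2) = 3.402 mol.
In step 2 the CO2:Na2CO3 ratio is 1:1, so n(Na2CO3) = 3.402 mol.
Mass of Na2CO3 = 3.402 × 105.99 = 360.6 g.

361 g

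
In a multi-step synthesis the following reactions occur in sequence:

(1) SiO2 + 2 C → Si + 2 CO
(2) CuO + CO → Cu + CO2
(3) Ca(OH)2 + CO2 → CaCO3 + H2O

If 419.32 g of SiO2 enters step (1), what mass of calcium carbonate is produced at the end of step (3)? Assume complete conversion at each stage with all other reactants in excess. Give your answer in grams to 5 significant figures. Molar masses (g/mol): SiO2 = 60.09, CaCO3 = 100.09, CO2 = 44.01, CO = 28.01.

n(SiO2) = 419.32 / 60.09 = 6.97820 mol.
Reaction (1): SiO2→CO ratio 1:2 ⇒ n(CO) = 13.9564 mol.
Reaction (2): CO→CO2 ratio 1:1 ⇒ n(CO2) = 13.9564 mol.
Reaction (3): CO2→CaCO3 ratio 1:1 ⇒ n(CaCO3) = 13.9564 mol.
Mass of CaCO3 = 13.9564 × 100.09 = 1396.90 g.

1396.9 g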